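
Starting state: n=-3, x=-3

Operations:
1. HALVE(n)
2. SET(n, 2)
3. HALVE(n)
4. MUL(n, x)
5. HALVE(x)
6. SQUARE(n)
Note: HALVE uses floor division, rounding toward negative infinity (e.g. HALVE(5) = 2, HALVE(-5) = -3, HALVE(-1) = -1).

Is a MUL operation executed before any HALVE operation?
No

First MUL: step 4
First HALVE: step 1
Since 4 > 1, HALVE comes first.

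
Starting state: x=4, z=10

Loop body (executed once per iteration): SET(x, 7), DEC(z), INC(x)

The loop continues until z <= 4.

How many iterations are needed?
6

Tracing iterations:
Initial: x=4, z=10
After iteration 1: x=8, z=9
After iteration 2: x=8, z=8
After iteration 3: x=8, z=7
After iteration 4: x=8, z=6
After iteration 5: x=8, z=5
After iteration 6: x=8, z=4
z <= 4 now holds, so the loop exits after 6 iterations.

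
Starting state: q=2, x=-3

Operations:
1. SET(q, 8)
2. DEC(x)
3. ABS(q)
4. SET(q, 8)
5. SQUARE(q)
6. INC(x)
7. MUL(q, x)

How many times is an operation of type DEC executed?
1

Counting DEC operations:
Step 2: DEC(x) ← DEC
Total: 1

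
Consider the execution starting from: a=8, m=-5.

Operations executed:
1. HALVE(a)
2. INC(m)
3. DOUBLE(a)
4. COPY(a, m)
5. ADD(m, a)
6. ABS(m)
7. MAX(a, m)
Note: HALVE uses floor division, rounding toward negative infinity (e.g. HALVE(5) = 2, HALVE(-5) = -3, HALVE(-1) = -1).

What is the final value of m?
m = 8

Tracing execution:
Step 1: HALVE(a) → m = -5
Step 2: INC(m) → m = -4
Step 3: DOUBLE(a) → m = -4
Step 4: COPY(a, m) → m = -4
Step 5: ADD(m, a) → m = -8
Step 6: ABS(m) → m = 8
Step 7: MAX(a, m) → m = 8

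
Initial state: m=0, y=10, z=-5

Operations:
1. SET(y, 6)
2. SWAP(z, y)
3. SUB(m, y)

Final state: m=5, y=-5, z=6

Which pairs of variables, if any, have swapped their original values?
None

Comparing initial and final values:
z: -5 → 6
y: 10 → -5
m: 0 → 5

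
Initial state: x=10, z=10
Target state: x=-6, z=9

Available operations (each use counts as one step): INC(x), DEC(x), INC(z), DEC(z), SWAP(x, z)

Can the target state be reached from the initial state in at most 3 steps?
No

The target state cannot be reached within 3 steps.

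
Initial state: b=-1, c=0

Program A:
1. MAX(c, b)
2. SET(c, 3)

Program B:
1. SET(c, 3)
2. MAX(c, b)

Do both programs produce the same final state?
Yes

Program A final state: b=-1, c=3
Program B final state: b=-1, c=3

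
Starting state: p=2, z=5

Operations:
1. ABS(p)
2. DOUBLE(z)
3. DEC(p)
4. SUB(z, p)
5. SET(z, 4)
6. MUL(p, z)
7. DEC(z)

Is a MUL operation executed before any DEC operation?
No

First MUL: step 6
First DEC: step 3
Since 6 > 3, DEC comes first.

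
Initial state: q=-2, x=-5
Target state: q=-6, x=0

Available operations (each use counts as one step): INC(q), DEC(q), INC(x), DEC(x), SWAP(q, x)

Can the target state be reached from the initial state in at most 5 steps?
Yes

Path (4 steps): INC(q) → INC(q) → DEC(x) → SWAP(q, x)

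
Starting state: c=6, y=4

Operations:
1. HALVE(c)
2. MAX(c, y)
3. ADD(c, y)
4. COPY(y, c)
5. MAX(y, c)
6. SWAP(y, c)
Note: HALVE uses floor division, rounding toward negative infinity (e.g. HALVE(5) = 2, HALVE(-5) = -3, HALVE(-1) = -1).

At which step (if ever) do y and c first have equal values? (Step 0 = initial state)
Step 2

y and c first become equal after step 2.

Comparing values at each step:
Initial: y=4, c=6
After step 1: y=4, c=3
After step 2: y=4, c=4 ← equal!
After step 3: y=4, c=8
After step 4: y=8, c=8 ← equal!
After step 5: y=8, c=8 ← equal!
After step 6: y=8, c=8 ← equal!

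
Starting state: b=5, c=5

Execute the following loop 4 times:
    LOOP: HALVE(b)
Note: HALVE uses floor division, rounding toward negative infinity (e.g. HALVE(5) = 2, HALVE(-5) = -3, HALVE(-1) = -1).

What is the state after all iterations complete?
b=0, c=5

Iteration trace:
Start: b=5, c=5
After iteration 1: b=2, c=5
After iteration 2: b=1, c=5
After iteration 3: b=0, c=5
After iteration 4: b=0, c=5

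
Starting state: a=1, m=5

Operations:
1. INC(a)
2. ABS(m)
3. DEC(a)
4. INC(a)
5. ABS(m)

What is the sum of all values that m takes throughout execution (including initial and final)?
30

Values of m at each step:
Initial: m = 5
After step 1: m = 5
After step 2: m = 5
After step 3: m = 5
After step 4: m = 5
After step 5: m = 5
Sum = 5 + 5 + 5 + 5 + 5 + 5 = 30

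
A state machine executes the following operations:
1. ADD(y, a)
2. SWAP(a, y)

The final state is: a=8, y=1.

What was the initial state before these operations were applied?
a=1, y=7

Working backwards:
Final state: a=8, y=1
Before step 2 (SWAP(a, y)): a=1, y=8
Before step 1 (ADD(y, a)): a=1, y=7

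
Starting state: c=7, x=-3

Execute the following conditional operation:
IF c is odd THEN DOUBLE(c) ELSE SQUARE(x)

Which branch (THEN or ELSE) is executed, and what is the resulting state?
Branch: THEN, Final state: c=14, x=-3

Evaluating condition: c is odd
Condition is True, so THEN branch executes
After DOUBLE(c): c=14, x=-3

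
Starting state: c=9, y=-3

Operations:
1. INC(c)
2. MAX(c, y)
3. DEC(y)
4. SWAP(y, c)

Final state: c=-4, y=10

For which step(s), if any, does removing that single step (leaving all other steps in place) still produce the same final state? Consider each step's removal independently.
Step(s) 2

Testing removal of each single step:
Without step 1: final = c=-4, y=9 (different)
Without step 2: final = c=-4, y=10 (same)
Without step 3: final = c=-3, y=10 (different)
Without step 4: final = c=10, y=-4 (different)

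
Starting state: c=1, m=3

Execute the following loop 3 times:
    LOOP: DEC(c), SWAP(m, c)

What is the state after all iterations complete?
c=2, m=-1

Iteration trace:
Start: c=1, m=3
After iteration 1: c=3, m=0
After iteration 2: c=0, m=2
After iteration 3: c=2, m=-1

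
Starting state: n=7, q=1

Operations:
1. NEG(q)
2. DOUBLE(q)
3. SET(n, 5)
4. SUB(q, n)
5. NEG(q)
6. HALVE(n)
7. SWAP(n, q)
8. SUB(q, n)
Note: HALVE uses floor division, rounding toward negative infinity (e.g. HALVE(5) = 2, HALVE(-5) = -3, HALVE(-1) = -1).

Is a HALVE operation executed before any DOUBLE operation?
No

First HALVE: step 6
First DOUBLE: step 2
Since 6 > 2, DOUBLE comes first.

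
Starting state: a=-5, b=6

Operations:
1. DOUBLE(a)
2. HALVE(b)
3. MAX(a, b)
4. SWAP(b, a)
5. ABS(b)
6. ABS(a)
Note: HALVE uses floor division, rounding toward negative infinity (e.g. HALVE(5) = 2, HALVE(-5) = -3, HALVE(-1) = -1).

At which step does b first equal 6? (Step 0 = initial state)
Step 0

Tracing b:
Initial: b = 6 ← first occurrence
After step 1: b = 6
After step 2: b = 3
After step 3: b = 3
After step 4: b = 3
After step 5: b = 3
After step 6: b = 3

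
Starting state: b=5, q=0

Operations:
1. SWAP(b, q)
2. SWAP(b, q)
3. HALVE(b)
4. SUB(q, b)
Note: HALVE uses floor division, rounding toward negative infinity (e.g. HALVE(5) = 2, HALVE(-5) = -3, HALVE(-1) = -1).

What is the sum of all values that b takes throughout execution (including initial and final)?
14

Values of b at each step:
Initial: b = 5
After step 1: b = 0
After step 2: b = 5
After step 3: b = 2
After step 4: b = 2
Sum = 5 + 0 + 5 + 2 + 2 = 14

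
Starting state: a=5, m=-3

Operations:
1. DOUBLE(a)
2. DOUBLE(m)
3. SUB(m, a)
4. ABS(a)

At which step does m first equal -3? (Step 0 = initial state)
Step 0

Tracing m:
Initial: m = -3 ← first occurrence
After step 1: m = -3
After step 2: m = -6
After step 3: m = -16
After step 4: m = -16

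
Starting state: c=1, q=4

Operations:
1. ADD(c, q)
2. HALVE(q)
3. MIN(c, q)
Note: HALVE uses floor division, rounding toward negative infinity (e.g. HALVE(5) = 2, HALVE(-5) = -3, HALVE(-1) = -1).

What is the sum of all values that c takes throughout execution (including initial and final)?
13

Values of c at each step:
Initial: c = 1
After step 1: c = 5
After step 2: c = 5
After step 3: c = 2
Sum = 1 + 5 + 5 + 2 = 13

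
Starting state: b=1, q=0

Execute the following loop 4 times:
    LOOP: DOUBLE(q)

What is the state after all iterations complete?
b=1, q=0

Iteration trace:
Start: b=1, q=0
After iteration 1: b=1, q=0
After iteration 2: b=1, q=0
After iteration 3: b=1, q=0
After iteration 4: b=1, q=0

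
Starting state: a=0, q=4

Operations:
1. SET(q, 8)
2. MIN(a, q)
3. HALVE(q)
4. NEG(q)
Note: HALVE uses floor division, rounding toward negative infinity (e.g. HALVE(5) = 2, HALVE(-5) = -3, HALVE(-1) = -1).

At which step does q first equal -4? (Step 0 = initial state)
Step 4

Tracing q:
Initial: q = 4
After step 1: q = 8
After step 2: q = 8
After step 3: q = 4
After step 4: q = -4 ← first occurrence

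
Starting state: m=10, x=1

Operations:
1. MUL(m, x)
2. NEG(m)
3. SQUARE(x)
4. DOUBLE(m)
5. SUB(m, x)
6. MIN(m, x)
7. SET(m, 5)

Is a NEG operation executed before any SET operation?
Yes

First NEG: step 2
First SET: step 7
Since 2 < 7, NEG comes first.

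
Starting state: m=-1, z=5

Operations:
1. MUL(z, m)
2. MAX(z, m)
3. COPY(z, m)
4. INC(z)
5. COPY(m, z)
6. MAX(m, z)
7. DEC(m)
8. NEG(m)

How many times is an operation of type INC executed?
1

Counting INC operations:
Step 4: INC(z) ← INC
Total: 1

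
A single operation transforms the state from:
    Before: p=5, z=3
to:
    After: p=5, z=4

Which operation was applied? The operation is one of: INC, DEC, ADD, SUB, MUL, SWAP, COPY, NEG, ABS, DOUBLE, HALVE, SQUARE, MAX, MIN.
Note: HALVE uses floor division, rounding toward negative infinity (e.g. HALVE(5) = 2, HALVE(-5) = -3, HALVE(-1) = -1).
INC(z)

Analyzing the change:
Before: p=5, z=3
After: p=5, z=4
Variable z changed from 3 to 4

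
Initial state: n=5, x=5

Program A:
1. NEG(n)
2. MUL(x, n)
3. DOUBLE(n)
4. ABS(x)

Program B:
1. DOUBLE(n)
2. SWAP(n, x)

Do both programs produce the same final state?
No

Program A final state: n=-10, x=25
Program B final state: n=5, x=10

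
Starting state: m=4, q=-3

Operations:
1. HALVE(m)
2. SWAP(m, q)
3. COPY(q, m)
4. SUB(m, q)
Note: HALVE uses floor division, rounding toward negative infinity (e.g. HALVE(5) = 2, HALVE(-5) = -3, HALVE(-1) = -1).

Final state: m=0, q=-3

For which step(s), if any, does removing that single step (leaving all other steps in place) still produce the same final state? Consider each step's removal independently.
Step(s) 1

Testing removal of each single step:
Without step 1: final = m=0, q=-3 (same)
Without step 2: final = m=0, q=2 (different)
Without step 3: final = m=-5, q=2 (different)
Without step 4: final = m=-3, q=-3 (different)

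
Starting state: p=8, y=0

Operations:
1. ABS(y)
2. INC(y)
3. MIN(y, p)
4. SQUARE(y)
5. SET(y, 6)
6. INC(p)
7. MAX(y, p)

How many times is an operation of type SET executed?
1

Counting SET operations:
Step 5: SET(y, 6) ← SET
Total: 1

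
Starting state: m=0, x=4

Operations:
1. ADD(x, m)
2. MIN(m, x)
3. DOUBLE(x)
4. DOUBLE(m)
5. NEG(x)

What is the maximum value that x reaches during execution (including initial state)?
8

Values of x at each step:
Initial: x = 4
After step 1: x = 4
After step 2: x = 4
After step 3: x = 8 ← maximum
After step 4: x = 8
After step 5: x = -8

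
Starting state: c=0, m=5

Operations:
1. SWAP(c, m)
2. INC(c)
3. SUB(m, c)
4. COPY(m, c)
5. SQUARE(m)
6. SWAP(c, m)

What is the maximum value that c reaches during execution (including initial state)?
36

Values of c at each step:
Initial: c = 0
After step 1: c = 5
After step 2: c = 6
After step 3: c = 6
After step 4: c = 6
After step 5: c = 6
After step 6: c = 36 ← maximum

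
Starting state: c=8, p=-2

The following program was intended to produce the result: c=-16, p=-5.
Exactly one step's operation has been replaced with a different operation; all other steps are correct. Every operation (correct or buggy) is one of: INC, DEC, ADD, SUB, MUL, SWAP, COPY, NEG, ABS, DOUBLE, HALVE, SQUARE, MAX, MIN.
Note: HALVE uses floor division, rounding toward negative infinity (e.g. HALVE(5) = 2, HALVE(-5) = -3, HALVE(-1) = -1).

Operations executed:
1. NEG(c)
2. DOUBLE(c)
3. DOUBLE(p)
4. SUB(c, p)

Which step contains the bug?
Step 4

Trace with buggy code:
Initial: c=8, p=-2
After step 1: c=-8, p=-2
After step 2: c=-16, p=-2
After step 3: c=-16, p=-4
After step 4: c=-12, p=-4
Actual final c=-12, p=-4 ≠ expected c=-16, p=-5.
Step 4 is the only position where a single-operation replacement can produce the expected result.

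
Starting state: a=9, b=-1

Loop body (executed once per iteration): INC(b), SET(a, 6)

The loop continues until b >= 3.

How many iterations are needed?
4

Tracing iterations:
Initial: a=9, b=-1
After iteration 1: a=6, b=0
After iteration 2: a=6, b=1
After iteration 3: a=6, b=2
After iteration 4: a=6, b=3
b >= 3 now holds, so the loop exits after 4 iterations.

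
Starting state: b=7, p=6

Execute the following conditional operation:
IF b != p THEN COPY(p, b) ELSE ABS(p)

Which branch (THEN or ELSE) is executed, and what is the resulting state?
Branch: THEN, Final state: b=7, p=7

Evaluating condition: b != p
b = 7, p = 6
Condition is True, so THEN branch executes
After COPY(p, b): b=7, p=7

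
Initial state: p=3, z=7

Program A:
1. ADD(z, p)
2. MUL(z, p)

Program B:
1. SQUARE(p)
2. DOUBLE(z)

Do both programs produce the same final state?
No

Program A final state: p=3, z=30
Program B final state: p=9, z=14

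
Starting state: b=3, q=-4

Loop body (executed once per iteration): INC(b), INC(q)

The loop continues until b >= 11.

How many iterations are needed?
8

Tracing iterations:
Initial: b=3, q=-4
After iteration 1: b=4, q=-3
After iteration 2: b=5, q=-2
After iteration 3: b=6, q=-1
After iteration 4: b=7, q=0
After iteration 5: b=8, q=1
After iteration 6: b=9, q=2
After iteration 7: b=10, q=3
After iteration 8: b=11, q=4
b >= 11 now holds, so the loop exits after 8 iterations.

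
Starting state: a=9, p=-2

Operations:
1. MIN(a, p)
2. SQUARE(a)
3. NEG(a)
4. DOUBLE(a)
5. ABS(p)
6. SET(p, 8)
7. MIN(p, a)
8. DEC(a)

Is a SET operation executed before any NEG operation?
No

First SET: step 6
First NEG: step 3
Since 6 > 3, NEG comes first.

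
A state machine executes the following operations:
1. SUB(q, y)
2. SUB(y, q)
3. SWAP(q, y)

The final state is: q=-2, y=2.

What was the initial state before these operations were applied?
q=2, y=0

Working backwards:
Final state: q=-2, y=2
Before step 3 (SWAP(q, y)): q=2, y=-2
Before step 2 (SUB(y, q)): q=2, y=0
Before step 1 (SUB(q, y)): q=2, y=0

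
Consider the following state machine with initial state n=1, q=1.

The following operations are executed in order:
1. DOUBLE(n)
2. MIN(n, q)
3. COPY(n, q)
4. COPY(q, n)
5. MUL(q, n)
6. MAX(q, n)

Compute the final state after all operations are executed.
{n: 1, q: 1}

Step-by-step execution:
Initial: n=1, q=1
After step 1 (DOUBLE(n)): n=2, q=1
After step 2 (MIN(n, q)): n=1, q=1
After step 3 (COPY(n, q)): n=1, q=1
After step 4 (COPY(q, n)): n=1, q=1
After step 5 (MUL(q, n)): n=1, q=1
After step 6 (MAX(q, n)): n=1, q=1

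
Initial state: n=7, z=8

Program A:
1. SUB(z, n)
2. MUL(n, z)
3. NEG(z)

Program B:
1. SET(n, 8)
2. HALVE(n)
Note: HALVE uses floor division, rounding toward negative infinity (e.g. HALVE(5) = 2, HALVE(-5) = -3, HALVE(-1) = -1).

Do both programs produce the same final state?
No

Program A final state: n=7, z=-1
Program B final state: n=4, z=8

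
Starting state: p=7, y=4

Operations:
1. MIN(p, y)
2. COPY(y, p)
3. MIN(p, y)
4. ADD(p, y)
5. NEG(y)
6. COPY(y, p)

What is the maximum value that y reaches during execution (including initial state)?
8

Values of y at each step:
Initial: y = 4
After step 1: y = 4
After step 2: y = 4
After step 3: y = 4
After step 4: y = 4
After step 5: y = -4
After step 6: y = 8 ← maximum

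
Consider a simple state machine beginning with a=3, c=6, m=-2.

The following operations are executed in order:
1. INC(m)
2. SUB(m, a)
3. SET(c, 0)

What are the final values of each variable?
{a: 3, c: 0, m: -4}

Step-by-step execution:
Initial: a=3, c=6, m=-2
After step 1 (INC(m)): a=3, c=6, m=-1
After step 2 (SUB(m, a)): a=3, c=6, m=-4
After step 3 (SET(c, 0)): a=3, c=0, m=-4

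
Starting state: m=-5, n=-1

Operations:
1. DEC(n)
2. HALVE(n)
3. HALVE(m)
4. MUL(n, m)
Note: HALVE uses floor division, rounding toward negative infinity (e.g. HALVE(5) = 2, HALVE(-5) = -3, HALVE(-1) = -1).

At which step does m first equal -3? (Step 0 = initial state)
Step 3

Tracing m:
Initial: m = -5
After step 1: m = -5
After step 2: m = -5
After step 3: m = -3 ← first occurrence
After step 4: m = -3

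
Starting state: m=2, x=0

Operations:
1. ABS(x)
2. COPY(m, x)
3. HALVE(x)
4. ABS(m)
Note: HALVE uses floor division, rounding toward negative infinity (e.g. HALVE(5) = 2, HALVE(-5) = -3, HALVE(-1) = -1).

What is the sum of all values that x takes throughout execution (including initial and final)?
0

Values of x at each step:
Initial: x = 0
After step 1: x = 0
After step 2: x = 0
After step 3: x = 0
After step 4: x = 0
Sum = 0 + 0 + 0 + 0 + 0 = 0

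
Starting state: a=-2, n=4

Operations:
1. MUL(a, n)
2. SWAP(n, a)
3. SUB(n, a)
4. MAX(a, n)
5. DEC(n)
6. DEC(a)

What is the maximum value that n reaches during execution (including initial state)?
4

Values of n at each step:
Initial: n = 4 ← maximum
After step 1: n = 4
After step 2: n = -8
After step 3: n = -12
After step 4: n = -12
After step 5: n = -13
After step 6: n = -13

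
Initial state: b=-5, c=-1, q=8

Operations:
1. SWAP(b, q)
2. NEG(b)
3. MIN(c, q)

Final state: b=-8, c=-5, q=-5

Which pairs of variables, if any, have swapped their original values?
None

Comparing initial and final values:
c: -1 → -5
q: 8 → -5
b: -5 → -8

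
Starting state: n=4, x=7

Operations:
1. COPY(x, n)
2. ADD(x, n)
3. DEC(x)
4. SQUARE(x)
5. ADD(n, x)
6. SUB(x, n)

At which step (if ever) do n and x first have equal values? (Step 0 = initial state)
Step 1

n and x first become equal after step 1.

Comparing values at each step:
Initial: n=4, x=7
After step 1: n=4, x=4 ← equal!
After step 2: n=4, x=8
After step 3: n=4, x=7
After step 4: n=4, x=49
After step 5: n=53, x=49
After step 6: n=53, x=-4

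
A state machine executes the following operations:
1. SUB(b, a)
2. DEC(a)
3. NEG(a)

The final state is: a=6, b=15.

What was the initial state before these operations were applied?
a=-5, b=10

Working backwards:
Final state: a=6, b=15
Before step 3 (NEG(a)): a=-6, b=15
Before step 2 (DEC(a)): a=-5, b=15
Before step 1 (SUB(b, a)): a=-5, b=10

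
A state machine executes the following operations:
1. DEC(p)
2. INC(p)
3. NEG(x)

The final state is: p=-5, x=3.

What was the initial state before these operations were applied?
p=-5, x=-3

Working backwards:
Final state: p=-5, x=3
Before step 3 (NEG(x)): p=-5, x=-3
Before step 2 (INC(p)): p=-6, x=-3
Before step 1 (DEC(p)): p=-5, x=-3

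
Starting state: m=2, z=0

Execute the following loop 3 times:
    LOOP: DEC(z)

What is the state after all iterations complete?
m=2, z=-3

Iteration trace:
Start: m=2, z=0
After iteration 1: m=2, z=-1
After iteration 2: m=2, z=-2
After iteration 3: m=2, z=-3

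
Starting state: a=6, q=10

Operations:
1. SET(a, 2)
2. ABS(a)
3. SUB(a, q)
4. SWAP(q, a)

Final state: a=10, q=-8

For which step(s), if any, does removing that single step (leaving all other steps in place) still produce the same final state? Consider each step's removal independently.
Step(s) 2

Testing removal of each single step:
Without step 1: final = a=10, q=-4 (different)
Without step 2: final = a=10, q=-8 (same)
Without step 3: final = a=10, q=2 (different)
Without step 4: final = a=-8, q=10 (different)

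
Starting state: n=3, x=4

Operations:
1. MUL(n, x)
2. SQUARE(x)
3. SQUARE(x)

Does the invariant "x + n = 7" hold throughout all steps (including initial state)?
No, violated after step 1

The invariant is violated after step 1.

State at each step:
Initial: n=3, x=4
After step 1: n=12, x=4
After step 2: n=12, x=16
After step 3: n=12, x=256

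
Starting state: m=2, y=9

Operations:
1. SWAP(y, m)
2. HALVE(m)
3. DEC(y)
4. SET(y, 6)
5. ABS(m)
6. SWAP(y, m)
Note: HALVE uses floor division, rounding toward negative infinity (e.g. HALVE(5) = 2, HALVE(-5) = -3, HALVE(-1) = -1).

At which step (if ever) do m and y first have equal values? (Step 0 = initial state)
Never

m and y never become equal during execution.

Comparing values at each step:
Initial: m=2, y=9
After step 1: m=9, y=2
After step 2: m=4, y=2
After step 3: m=4, y=1
After step 4: m=4, y=6
After step 5: m=4, y=6
After step 6: m=6, y=4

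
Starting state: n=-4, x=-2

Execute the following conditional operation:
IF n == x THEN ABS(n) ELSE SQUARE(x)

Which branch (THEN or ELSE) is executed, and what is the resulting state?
Branch: ELSE, Final state: n=-4, x=4

Evaluating condition: n == x
n = -4, x = -2
Condition is False, so ELSE branch executes
After SQUARE(x): n=-4, x=4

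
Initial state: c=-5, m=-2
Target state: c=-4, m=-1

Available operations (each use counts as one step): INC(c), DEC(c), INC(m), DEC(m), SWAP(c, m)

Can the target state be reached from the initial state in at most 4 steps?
Yes

Path (2 steps): INC(c) → INC(m)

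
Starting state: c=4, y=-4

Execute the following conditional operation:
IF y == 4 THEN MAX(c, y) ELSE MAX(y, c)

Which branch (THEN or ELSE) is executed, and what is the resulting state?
Branch: ELSE, Final state: c=4, y=4

Evaluating condition: y == 4
y = -4
Condition is False, so ELSE branch executes
After MAX(y, c): c=4, y=4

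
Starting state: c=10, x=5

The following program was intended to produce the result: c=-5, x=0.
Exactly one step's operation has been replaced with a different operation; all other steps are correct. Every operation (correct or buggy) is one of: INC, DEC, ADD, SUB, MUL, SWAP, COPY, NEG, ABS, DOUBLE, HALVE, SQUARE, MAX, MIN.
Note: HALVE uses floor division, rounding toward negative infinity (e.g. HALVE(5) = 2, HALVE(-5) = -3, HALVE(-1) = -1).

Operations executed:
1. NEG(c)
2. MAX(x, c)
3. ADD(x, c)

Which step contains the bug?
Step 2

Trace with buggy code:
Initial: c=10, x=5
After step 1: c=-10, x=5
After step 2: c=-10, x=5
After step 3: c=-10, x=-5
Actual final c=-10, x=-5 ≠ expected c=-5, x=0.
Step 2 is the only position where a single-operation replacement can produce the expected result.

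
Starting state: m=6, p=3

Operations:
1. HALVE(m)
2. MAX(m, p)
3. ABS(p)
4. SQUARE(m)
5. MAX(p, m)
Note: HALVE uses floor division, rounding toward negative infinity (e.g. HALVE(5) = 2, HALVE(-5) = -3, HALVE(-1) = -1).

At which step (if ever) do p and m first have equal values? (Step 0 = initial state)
Step 1

p and m first become equal after step 1.

Comparing values at each step:
Initial: p=3, m=6
After step 1: p=3, m=3 ← equal!
After step 2: p=3, m=3 ← equal!
After step 3: p=3, m=3 ← equal!
After step 4: p=3, m=9
After step 5: p=9, m=9 ← equal!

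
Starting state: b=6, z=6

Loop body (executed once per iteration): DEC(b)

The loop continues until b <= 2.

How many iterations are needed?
4

Tracing iterations:
Initial: b=6, z=6
After iteration 1: b=5, z=6
After iteration 2: b=4, z=6
After iteration 3: b=3, z=6
After iteration 4: b=2, z=6
b <= 2 now holds, so the loop exits after 4 iterations.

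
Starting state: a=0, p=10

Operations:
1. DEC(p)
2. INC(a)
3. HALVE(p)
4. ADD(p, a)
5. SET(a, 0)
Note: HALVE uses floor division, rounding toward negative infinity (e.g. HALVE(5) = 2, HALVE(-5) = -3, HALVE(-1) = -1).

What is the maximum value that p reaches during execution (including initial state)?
10

Values of p at each step:
Initial: p = 10 ← maximum
After step 1: p = 9
After step 2: p = 9
After step 3: p = 4
After step 4: p = 5
After step 5: p = 5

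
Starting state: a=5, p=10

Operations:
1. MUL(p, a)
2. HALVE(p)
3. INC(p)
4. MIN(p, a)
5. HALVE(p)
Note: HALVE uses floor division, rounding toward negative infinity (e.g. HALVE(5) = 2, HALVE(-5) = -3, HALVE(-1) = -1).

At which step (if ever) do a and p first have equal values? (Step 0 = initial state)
Step 4

a and p first become equal after step 4.

Comparing values at each step:
Initial: a=5, p=10
After step 1: a=5, p=50
After step 2: a=5, p=25
After step 3: a=5, p=26
After step 4: a=5, p=5 ← equal!
After step 5: a=5, p=2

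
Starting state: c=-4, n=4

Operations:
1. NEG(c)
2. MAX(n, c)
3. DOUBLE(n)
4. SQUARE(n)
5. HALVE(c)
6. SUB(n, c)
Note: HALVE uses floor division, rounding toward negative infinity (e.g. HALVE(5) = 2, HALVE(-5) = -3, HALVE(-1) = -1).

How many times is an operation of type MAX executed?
1

Counting MAX operations:
Step 2: MAX(n, c) ← MAX
Total: 1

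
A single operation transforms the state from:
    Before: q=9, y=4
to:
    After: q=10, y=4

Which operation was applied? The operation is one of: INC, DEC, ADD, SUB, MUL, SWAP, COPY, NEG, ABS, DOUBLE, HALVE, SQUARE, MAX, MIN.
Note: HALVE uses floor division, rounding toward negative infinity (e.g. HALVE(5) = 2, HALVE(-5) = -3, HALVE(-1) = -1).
INC(q)

Analyzing the change:
Before: q=9, y=4
After: q=10, y=4
Variable q changed from 9 to 10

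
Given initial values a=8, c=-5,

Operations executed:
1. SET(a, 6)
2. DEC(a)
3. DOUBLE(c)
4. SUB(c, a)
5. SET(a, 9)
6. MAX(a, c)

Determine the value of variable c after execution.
c = -15

Tracing execution:
Step 1: SET(a, 6) → c = -5
Step 2: DEC(a) → c = -5
Step 3: DOUBLE(c) → c = -10
Step 4: SUB(c, a) → c = -15
Step 5: SET(a, 9) → c = -15
Step 6: MAX(a, c) → c = -15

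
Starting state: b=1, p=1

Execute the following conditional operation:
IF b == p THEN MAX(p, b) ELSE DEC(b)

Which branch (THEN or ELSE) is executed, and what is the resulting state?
Branch: THEN, Final state: b=1, p=1

Evaluating condition: b == p
b = 1, p = 1
Condition is True, so THEN branch executes
After MAX(p, b): b=1, p=1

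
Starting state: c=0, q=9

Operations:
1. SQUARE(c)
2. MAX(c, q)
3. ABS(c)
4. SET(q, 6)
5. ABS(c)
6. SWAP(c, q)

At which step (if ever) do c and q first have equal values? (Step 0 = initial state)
Step 2

c and q first become equal after step 2.

Comparing values at each step:
Initial: c=0, q=9
After step 1: c=0, q=9
After step 2: c=9, q=9 ← equal!
After step 3: c=9, q=9 ← equal!
After step 4: c=9, q=6
After step 5: c=9, q=6
After step 6: c=6, q=9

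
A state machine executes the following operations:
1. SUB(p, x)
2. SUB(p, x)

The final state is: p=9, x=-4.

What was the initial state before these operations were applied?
p=1, x=-4

Working backwards:
Final state: p=9, x=-4
Before step 2 (SUB(p, x)): p=5, x=-4
Before step 1 (SUB(p, x)): p=1, x=-4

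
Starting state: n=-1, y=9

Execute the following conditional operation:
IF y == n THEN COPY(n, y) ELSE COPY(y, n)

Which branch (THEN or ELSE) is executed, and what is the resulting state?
Branch: ELSE, Final state: n=-1, y=-1

Evaluating condition: y == n
y = 9, n = -1
Condition is False, so ELSE branch executes
After COPY(y, n): n=-1, y=-1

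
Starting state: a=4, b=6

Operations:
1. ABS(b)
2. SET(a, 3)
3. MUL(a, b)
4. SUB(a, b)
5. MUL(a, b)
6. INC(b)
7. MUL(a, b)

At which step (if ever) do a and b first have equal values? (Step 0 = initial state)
Never

a and b never become equal during execution.

Comparing values at each step:
Initial: a=4, b=6
After step 1: a=4, b=6
After step 2: a=3, b=6
After step 3: a=18, b=6
After step 4: a=12, b=6
After step 5: a=72, b=6
After step 6: a=72, b=7
After step 7: a=504, b=7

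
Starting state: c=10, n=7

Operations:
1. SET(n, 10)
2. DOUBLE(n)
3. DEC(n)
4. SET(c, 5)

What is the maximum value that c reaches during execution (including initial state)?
10

Values of c at each step:
Initial: c = 10 ← maximum
After step 1: c = 10
After step 2: c = 10
After step 3: c = 10
After step 4: c = 5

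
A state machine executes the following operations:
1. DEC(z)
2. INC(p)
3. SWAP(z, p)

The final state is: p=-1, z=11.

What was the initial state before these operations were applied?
p=10, z=0

Working backwards:
Final state: p=-1, z=11
Before step 3 (SWAP(z, p)): p=11, z=-1
Before step 2 (INC(p)): p=10, z=-1
Before step 1 (DEC(z)): p=10, z=0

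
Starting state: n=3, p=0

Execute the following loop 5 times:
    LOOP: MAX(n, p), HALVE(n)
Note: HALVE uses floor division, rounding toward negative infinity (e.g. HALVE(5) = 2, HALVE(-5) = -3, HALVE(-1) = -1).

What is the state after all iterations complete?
n=0, p=0

Iteration trace:
Start: n=3, p=0
After iteration 1: n=1, p=0
After iteration 2: n=0, p=0
After iteration 3: n=0, p=0
After iteration 4: n=0, p=0
After iteration 5: n=0, p=0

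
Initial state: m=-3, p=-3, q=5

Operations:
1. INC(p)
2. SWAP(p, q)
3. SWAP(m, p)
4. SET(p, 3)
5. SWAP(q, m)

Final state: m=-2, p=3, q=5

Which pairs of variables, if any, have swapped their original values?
None

Comparing initial and final values:
p: -3 → 3
q: 5 → 5
m: -3 → -2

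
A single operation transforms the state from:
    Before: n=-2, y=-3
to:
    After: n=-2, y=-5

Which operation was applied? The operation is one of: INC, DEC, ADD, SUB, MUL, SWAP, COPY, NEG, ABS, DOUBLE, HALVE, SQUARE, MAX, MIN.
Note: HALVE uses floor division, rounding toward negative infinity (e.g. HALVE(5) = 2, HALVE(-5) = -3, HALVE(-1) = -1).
ADD(y, n)

Analyzing the change:
Before: n=-2, y=-3
After: n=-2, y=-5
Variable y changed from -3 to -5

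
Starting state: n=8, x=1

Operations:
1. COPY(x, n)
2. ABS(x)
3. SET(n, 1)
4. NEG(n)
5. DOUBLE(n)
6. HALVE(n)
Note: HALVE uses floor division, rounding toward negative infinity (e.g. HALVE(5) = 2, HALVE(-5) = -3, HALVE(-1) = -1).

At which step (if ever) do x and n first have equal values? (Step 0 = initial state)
Step 1

x and n first become equal after step 1.

Comparing values at each step:
Initial: x=1, n=8
After step 1: x=8, n=8 ← equal!
After step 2: x=8, n=8 ← equal!
After step 3: x=8, n=1
After step 4: x=8, n=-1
After step 5: x=8, n=-2
After step 6: x=8, n=-1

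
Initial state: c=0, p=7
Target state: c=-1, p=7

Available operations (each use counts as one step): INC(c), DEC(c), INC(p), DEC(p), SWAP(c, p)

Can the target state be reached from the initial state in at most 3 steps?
Yes

Path (1 step): DEC(c)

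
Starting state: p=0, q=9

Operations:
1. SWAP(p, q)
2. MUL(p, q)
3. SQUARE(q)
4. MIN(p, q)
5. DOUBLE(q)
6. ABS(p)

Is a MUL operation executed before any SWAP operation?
No

First MUL: step 2
First SWAP: step 1
Since 2 > 1, SWAP comes first.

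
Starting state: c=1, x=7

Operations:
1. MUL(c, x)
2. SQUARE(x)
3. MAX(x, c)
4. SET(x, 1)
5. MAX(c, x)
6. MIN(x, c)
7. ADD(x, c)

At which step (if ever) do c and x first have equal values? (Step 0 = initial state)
Step 1

c and x first become equal after step 1.

Comparing values at each step:
Initial: c=1, x=7
After step 1: c=7, x=7 ← equal!
After step 2: c=7, x=49
After step 3: c=7, x=49
After step 4: c=7, x=1
After step 5: c=7, x=1
After step 6: c=7, x=1
After step 7: c=7, x=8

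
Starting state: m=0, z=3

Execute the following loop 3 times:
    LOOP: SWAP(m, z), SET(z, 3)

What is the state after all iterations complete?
m=3, z=3

Iteration trace:
Start: m=0, z=3
After iteration 1: m=3, z=3
After iteration 2: m=3, z=3
After iteration 3: m=3, z=3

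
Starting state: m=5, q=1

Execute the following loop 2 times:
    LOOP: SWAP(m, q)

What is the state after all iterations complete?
m=5, q=1

Iteration trace:
Start: m=5, q=1
After iteration 1: m=1, q=5
After iteration 2: m=5, q=1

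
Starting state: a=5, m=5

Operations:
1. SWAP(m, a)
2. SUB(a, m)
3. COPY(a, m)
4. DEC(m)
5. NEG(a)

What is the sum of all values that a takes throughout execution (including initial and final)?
15

Values of a at each step:
Initial: a = 5
After step 1: a = 5
After step 2: a = 0
After step 3: a = 5
After step 4: a = 5
After step 5: a = -5
Sum = 5 + 5 + 0 + 5 + 5 + -5 = 15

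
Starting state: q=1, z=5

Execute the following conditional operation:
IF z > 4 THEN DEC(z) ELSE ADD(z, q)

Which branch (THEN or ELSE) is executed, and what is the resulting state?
Branch: THEN, Final state: q=1, z=4

Evaluating condition: z > 4
z = 5
Condition is True, so THEN branch executes
After DEC(z): q=1, z=4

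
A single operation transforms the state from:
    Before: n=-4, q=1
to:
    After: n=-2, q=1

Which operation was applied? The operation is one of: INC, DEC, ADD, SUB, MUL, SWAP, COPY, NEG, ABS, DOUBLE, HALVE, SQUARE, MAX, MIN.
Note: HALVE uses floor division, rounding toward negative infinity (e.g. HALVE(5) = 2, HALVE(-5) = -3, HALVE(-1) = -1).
HALVE(n)

Analyzing the change:
Before: n=-4, q=1
After: n=-2, q=1
Variable n changed from -4 to -2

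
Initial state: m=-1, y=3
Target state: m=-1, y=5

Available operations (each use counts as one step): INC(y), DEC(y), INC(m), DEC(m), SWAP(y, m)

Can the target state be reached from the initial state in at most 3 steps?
Yes

Path (2 steps): INC(y) → INC(y)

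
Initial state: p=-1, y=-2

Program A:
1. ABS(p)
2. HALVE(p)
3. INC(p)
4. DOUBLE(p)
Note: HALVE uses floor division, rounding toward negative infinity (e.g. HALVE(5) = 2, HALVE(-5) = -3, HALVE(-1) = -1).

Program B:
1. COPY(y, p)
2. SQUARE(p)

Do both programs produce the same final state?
No

Program A final state: p=2, y=-2
Program B final state: p=1, y=-1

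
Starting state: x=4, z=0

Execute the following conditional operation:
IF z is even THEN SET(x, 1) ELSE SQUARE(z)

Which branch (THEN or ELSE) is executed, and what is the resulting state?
Branch: THEN, Final state: x=1, z=0

Evaluating condition: z is even
Condition is True, so THEN branch executes
After SET(x, 1): x=1, z=0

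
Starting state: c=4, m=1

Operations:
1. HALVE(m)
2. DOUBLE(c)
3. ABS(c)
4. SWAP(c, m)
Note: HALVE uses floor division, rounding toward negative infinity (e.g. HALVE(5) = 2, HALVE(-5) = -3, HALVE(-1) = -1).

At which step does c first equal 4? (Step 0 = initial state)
Step 0

Tracing c:
Initial: c = 4 ← first occurrence
After step 1: c = 4
After step 2: c = 8
After step 3: c = 8
After step 4: c = 0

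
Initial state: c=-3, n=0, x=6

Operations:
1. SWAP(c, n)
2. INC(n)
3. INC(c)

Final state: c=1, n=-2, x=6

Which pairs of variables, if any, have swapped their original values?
None

Comparing initial and final values:
c: -3 → 1
x: 6 → 6
n: 0 → -2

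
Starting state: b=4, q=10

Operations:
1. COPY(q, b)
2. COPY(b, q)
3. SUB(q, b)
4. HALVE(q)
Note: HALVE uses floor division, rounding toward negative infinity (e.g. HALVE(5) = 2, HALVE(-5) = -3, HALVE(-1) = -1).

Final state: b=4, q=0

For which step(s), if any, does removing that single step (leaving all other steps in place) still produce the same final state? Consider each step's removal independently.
Step(s) 2, 4

Testing removal of each single step:
Without step 1: final = b=10, q=0 (different)
Without step 2: final = b=4, q=0 (same)
Without step 3: final = b=4, q=2 (different)
Without step 4: final = b=4, q=0 (same)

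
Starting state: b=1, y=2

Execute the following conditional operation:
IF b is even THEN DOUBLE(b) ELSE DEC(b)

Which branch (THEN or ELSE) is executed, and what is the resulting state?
Branch: ELSE, Final state: b=0, y=2

Evaluating condition: b is even
Condition is False, so ELSE branch executes
After DEC(b): b=0, y=2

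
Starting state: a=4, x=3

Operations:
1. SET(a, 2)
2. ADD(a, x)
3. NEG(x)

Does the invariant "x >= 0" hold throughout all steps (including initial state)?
No, violated after step 3

The invariant is violated after step 3.

State at each step:
Initial: a=4, x=3
After step 1: a=2, x=3
After step 2: a=5, x=3
After step 3: a=5, x=-3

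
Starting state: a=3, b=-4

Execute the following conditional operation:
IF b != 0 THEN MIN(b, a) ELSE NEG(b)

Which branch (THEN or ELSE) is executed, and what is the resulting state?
Branch: THEN, Final state: a=3, b=-4

Evaluating condition: b != 0
b = -4
Condition is True, so THEN branch executes
After MIN(b, a): a=3, b=-4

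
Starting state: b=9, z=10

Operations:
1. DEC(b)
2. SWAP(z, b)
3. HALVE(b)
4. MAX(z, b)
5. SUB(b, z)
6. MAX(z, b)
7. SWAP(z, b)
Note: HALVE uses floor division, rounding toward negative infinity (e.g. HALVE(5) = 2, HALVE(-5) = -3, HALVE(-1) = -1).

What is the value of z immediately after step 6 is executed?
z = 8

Tracing z through execution:
Initial: z = 10
After step 1 (DEC(b)): z = 10
After step 2 (SWAP(z, b)): z = 8
After step 3 (HALVE(b)): z = 8
After step 4 (MAX(z, b)): z = 8
After step 5 (SUB(b, z)): z = 8
After step 6 (MAX(z, b)): z = 8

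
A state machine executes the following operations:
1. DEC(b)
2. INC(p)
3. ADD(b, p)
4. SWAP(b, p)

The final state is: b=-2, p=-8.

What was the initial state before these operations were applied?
b=-5, p=-3

Working backwards:
Final state: b=-2, p=-8
Before step 4 (SWAP(b, p)): b=-8, p=-2
Before step 3 (ADD(b, p)): b=-6, p=-2
Before step 2 (INC(p)): b=-6, p=-3
Before step 1 (DEC(b)): b=-5, p=-3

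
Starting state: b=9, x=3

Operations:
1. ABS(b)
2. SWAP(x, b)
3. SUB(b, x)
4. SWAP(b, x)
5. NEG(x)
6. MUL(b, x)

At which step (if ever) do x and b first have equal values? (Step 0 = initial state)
Never

x and b never become equal during execution.

Comparing values at each step:
Initial: x=3, b=9
After step 1: x=3, b=9
After step 2: x=9, b=3
After step 3: x=9, b=-6
After step 4: x=-6, b=9
After step 5: x=6, b=9
After step 6: x=6, b=54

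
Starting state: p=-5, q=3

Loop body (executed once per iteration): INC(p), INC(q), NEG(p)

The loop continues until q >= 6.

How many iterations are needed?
3

Tracing iterations:
Initial: p=-5, q=3
After iteration 1: p=4, q=4
After iteration 2: p=-5, q=5
After iteration 3: p=4, q=6
q >= 6 now holds, so the loop exits after 3 iterations.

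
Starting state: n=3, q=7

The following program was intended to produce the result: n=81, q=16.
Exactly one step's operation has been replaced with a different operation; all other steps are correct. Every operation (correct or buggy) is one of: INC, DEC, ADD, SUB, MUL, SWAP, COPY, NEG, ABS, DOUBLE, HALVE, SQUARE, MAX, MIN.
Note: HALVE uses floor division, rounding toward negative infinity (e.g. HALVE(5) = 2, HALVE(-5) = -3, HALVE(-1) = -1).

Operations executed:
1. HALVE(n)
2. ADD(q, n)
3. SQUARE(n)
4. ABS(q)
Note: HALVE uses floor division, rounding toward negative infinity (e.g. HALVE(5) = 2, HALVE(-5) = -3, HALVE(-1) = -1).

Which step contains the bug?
Step 1

Trace with buggy code:
Initial: n=3, q=7
After step 1: n=1, q=7
After step 2: n=1, q=8
After step 3: n=1, q=8
After step 4: n=1, q=8
Actual final n=1, q=8 ≠ expected n=81, q=16.
Step 1 is the only position where a single-operation replacement can produce the expected result.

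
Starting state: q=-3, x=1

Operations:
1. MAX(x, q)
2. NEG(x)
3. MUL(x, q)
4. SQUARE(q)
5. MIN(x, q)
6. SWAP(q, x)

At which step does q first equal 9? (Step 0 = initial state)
Step 4

Tracing q:
Initial: q = -3
After step 1: q = -3
After step 2: q = -3
After step 3: q = -3
After step 4: q = 9 ← first occurrence
After step 5: q = 9
After step 6: q = 3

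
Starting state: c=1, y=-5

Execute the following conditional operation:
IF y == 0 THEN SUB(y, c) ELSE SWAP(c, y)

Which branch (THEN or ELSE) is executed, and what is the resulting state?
Branch: ELSE, Final state: c=-5, y=1

Evaluating condition: y == 0
y = -5
Condition is False, so ELSE branch executes
After SWAP(c, y): c=-5, y=1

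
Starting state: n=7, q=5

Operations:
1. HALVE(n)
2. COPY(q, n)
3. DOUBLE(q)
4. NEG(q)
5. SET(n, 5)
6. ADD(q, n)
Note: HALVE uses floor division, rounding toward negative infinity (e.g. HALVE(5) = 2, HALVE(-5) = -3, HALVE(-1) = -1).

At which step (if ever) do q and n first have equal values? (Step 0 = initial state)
Step 2

q and n first become equal after step 2.

Comparing values at each step:
Initial: q=5, n=7
After step 1: q=5, n=3
After step 2: q=3, n=3 ← equal!
After step 3: q=6, n=3
After step 4: q=-6, n=3
After step 5: q=-6, n=5
After step 6: q=-1, n=5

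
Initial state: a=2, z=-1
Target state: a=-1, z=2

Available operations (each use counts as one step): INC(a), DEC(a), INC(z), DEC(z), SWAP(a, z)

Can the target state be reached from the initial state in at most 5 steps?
Yes

Path (1 step): SWAP(a, z)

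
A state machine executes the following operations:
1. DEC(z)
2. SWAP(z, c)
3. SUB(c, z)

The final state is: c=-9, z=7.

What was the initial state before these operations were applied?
c=7, z=-1

Working backwards:
Final state: c=-9, z=7
Before step 3 (SUB(c, z)): c=-2, z=7
Before step 2 (SWAP(z, c)): c=7, z=-2
Before step 1 (DEC(z)): c=7, z=-1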